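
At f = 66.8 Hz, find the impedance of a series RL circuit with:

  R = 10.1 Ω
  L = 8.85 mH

Step 1 — Angular frequency: ω = 2π·f = 2π·66.8 = 419.7 rad/s.
Step 2 — Component impedances:
  R: Z = R = 10.1 Ω
  L: Z = jωL = j·419.7·0.00885 = 0 + j3.714 Ω
Step 3 — Series combination: Z_total = R + L = 10.1 + j3.714 Ω = 10.76∠20.2° Ω.

Z = 10.1 + j3.714 Ω = 10.76∠20.2° Ω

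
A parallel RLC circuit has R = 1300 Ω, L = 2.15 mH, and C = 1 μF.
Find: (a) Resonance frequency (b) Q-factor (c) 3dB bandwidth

Step 1 — Resonance: ω₀ = 1/√(LC) = 1/√(0.00215·1e-06) = 2.157e+04 rad/s.
Step 2 — f₀ = ω₀/(2π) = 3432 Hz.
Step 3 — Parallel Q: Q = R/(ω₀L) = 1300/(2.157e+04·0.00215) = 28.04.
Step 4 — Bandwidth: Δω = ω₀/Q = 769.2 rad/s; BW = Δω/(2π) = 122.4 Hz.

(a) f₀ = 3432 Hz  (b) Q = 28.04  (c) BW = 122.4 Hz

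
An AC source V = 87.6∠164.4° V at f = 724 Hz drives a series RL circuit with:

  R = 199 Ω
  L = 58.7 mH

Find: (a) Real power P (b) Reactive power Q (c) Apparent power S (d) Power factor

Step 1 — Angular frequency: ω = 2π·f = 2π·724 = 4549 rad/s.
Step 2 — Component impedances:
  R: Z = R = 199 Ω
  L: Z = jωL = j·4549·0.0587 = 0 + j267 Ω
Step 3 — Series combination: Z_total = R + L = 199 + j267 Ω = 333∠53.3° Ω.
Step 4 — Source phasor: V = 87.6∠164.4° V = -84.37 + j23.56 V.
Step 5 — Current: I = V / Z = -0.09467 + j0.2454 A = 0.263∠111.1° A.
Step 6 — Complex power: S = V·I* = 13.77 + j18.48 VA.
Step 7 — Real power: P = Re(S) = 13.77 W.
Step 8 — Reactive power: Q = Im(S) = 18.48 VAR.
Step 9 — Apparent power: |S| = 23.04 VA.
Step 10 — Power factor: PF = P/|S| = 0.5976 (lagging).

(a) P = 13.77 W  (b) Q = 18.48 VAR  (c) S = 23.04 VA  (d) PF = 0.5976 (lagging)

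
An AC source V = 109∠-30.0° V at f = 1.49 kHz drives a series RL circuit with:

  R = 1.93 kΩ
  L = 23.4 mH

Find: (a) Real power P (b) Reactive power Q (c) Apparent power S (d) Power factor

Step 1 — Angular frequency: ω = 2π·f = 2π·1490 = 9362 rad/s.
Step 2 — Component impedances:
  R: Z = R = 1930 Ω
  L: Z = jωL = j·9362·0.0234 = 0 + j219.1 Ω
Step 3 — Series combination: Z_total = R + L = 1930 + j219.1 Ω = 1942∠6.5° Ω.
Step 4 — Source phasor: V = 109∠-30.0° V = 94.4 - j54.5 V.
Step 5 — Current: I = V / Z = 0.04512 - j0.03336 A = 0.05612∠-36.5° A.
Step 6 — Complex power: S = V·I* = 6.078 + j0.6899 VA.
Step 7 — Real power: P = Re(S) = 6.078 W.
Step 8 — Reactive power: Q = Im(S) = 0.6899 VAR.
Step 9 — Apparent power: |S| = 6.117 VA.
Step 10 — Power factor: PF = P/|S| = 0.9936 (lagging).

(a) P = 6.078 W  (b) Q = 0.6899 VAR  (c) S = 6.117 VA  (d) PF = 0.9936 (lagging)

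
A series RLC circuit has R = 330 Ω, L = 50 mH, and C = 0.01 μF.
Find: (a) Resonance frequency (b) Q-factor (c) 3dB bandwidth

Step 1 — Resonance: ω₀ = 1/√(LC) = 1/√(0.05·1e-08) = 4.472e+04 rad/s.
Step 2 — f₀ = ω₀/(2π) = 7118 Hz.
Step 3 — Series Q: Q = ω₀L/R = 4.472e+04·0.05/330 = 6.776.
Step 4 — Bandwidth: Δω = ω₀/Q = 6600 rad/s; BW = Δω/(2π) = 1050 Hz.

(a) f₀ = 7118 Hz  (b) Q = 6.776  (c) BW = 1050 Hz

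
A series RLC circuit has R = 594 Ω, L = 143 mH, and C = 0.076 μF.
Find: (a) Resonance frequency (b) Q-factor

Step 1 — Resonance condition Im(Z)=0 gives ω₀ = 1/√(LC).
Step 2 — ω₀ = 1/√(0.143·7.6e-08) = 9592 rad/s.
Step 3 — f₀ = ω₀/(2π) = 1527 Hz.
Step 4 — Series Q: Q = ω₀L/R = 9592·0.143/594 = 2.309.

(a) f₀ = 1527 Hz  (b) Q = 2.309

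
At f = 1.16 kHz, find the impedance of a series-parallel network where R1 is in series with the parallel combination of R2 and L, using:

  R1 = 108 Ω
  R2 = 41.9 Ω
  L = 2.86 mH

Step 1 — Angular frequency: ω = 2π·f = 2π·1160 = 7288 rad/s.
Step 2 — Component impedances:
  R1: Z = R = 108 Ω
  R2: Z = R = 41.9 Ω
  L: Z = jωL = j·7288·0.00286 = 0 + j20.85 Ω
Step 3 — Parallel branch: R2 || L = 1/(1/R2 + 1/L) = 8.313 + j16.71 Ω.
Step 4 — Series with R1: Z_total = R1 + (R2 || L) = 116.3 + j16.71 Ω = 117.5∠8.2° Ω.

Z = 116.3 + j16.71 Ω = 117.5∠8.2° Ω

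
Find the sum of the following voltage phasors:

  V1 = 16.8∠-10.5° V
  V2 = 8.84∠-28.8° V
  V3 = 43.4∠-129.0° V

Step 1 — Convert each phasor to rectangular form:
  V1 = 16.8·(cos(-10.5°) + j·sin(-10.5°)) = 16.52 - j3.062 V
  V2 = 8.84·(cos(-28.8°) + j·sin(-28.8°)) = 7.747 - j4.259 V
  V3 = 43.4·(cos(-129.0°) + j·sin(-129.0°)) = -27.31 - j33.73 V
Step 2 — Sum components: V_total = -3.047 - j41.05 V.
Step 3 — Convert to polar: |V_total| = 41.16 V, ∠V_total = -94.2°.

V_total = 41.16∠-94.2° V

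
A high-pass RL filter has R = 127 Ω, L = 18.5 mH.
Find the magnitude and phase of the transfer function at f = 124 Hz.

Step 1 — Angular frequency: ω = 2π·124 = 779.1 rad/s.
Step 2 — Transfer function: H(jω) = jωL/(R + jωL).
Step 3 — Numerator jωL = j·14.41; denominator R + jωL = 127 + j14.41.
Step 4 — H = 0.01272 + j0.112.
Step 5 — Magnitude: |H| = 0.1128 (-19.0 dB); phase: φ = 83.5°.

|H| = 0.1128 (-19.0 dB), φ = 83.5°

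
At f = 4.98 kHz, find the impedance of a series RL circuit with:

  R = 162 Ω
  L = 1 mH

Step 1 — Angular frequency: ω = 2π·f = 2π·4980 = 3.129e+04 rad/s.
Step 2 — Component impedances:
  R: Z = R = 162 Ω
  L: Z = jωL = j·3.129e+04·0.001 = 0 + j31.29 Ω
Step 3 — Series combination: Z_total = R + L = 162 + j31.29 Ω = 165∠10.9° Ω.

Z = 162 + j31.29 Ω = 165∠10.9° Ω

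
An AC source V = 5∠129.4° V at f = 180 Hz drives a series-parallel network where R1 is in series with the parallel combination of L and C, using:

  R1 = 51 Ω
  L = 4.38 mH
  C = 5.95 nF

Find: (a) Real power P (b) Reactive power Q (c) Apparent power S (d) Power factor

Step 1 — Angular frequency: ω = 2π·f = 2π·180 = 1131 rad/s.
Step 2 — Component impedances:
  R1: Z = R = 51 Ω
  L: Z = jωL = j·1131·0.00438 = 0 + j4.954 Ω
  C: Z = 1/(jωC) = -j/(ω·C) = 0 - j1.486e+05 Ω
Step 3 — Parallel branch: L || C = 1/(1/L + 1/C) = 0 + j4.954 Ω.
Step 4 — Series with R1: Z_total = R1 + (L || C) = 51 + j4.954 Ω = 51.24∠5.5° Ω.
Step 5 — Source phasor: V = 5∠129.4° V = -3.174 + j3.864 V.
Step 6 — Current: I = V / Z = -0.05436 + j0.08104 A = 0.09758∠123.9° A.
Step 7 — Complex power: S = V·I* = 0.4856 + j0.04717 VA.
Step 8 — Real power: P = Re(S) = 0.4856 W.
Step 9 — Reactive power: Q = Im(S) = 0.04717 VAR.
Step 10 — Apparent power: |S| = 0.4879 VA.
Step 11 — Power factor: PF = P/|S| = 0.9953 (lagging).

(a) P = 0.4856 W  (b) Q = 0.04717 VAR  (c) S = 0.4879 VA  (d) PF = 0.9953 (lagging)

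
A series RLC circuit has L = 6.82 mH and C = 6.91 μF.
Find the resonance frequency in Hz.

Step 1 — Resonance condition Im(Z)=0 gives ω₀ = 1/√(LC).
Step 2 — ω₀ = 1/√(0.00682·6.91e-06) = 4606 rad/s.
Step 3 — f₀ = ω₀/(2π) = 733.1 Hz.

f₀ = 733.1 Hz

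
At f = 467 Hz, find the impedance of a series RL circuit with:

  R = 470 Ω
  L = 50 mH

Step 1 — Angular frequency: ω = 2π·f = 2π·467 = 2934 rad/s.
Step 2 — Component impedances:
  R: Z = R = 470 Ω
  L: Z = jωL = j·2934·0.05 = 0 + j146.7 Ω
Step 3 — Series combination: Z_total = R + L = 470 + j146.7 Ω = 492.4∠17.3° Ω.

Z = 470 + j146.7 Ω = 492.4∠17.3° Ω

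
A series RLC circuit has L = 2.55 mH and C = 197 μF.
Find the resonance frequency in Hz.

Step 1 — Resonance condition Im(Z)=0 gives ω₀ = 1/√(LC).
Step 2 — ω₀ = 1/√(0.00255·0.000197) = 1411 rad/s.
Step 3 — f₀ = ω₀/(2π) = 224.6 Hz.

f₀ = 224.6 Hz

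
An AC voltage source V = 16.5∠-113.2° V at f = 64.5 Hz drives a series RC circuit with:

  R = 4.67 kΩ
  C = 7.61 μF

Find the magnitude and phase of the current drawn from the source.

Step 1 — Angular frequency: ω = 2π·f = 2π·64.5 = 405.3 rad/s.
Step 2 — Component impedances:
  R: Z = R = 4670 Ω
  C: Z = 1/(jωC) = -j/(ω·C) = 0 - j324.2 Ω
Step 3 — Series combination: Z_total = R + C = 4670 - j324.2 Ω = 4681∠-4.0° Ω.
Step 4 — Source phasor: V = 16.5∠-113.2° V = -6.5 - j15.17 V.
Step 5 — Ohm's law: I = V / Z_total = (-6.5 - j15.17) / (4670 - j324.2) = -0.001161 - j0.003328 A.
Step 6 — Convert to polar: |I| = 0.003525 A, ∠I = -109.2°.

I = 0.003525∠-109.2° A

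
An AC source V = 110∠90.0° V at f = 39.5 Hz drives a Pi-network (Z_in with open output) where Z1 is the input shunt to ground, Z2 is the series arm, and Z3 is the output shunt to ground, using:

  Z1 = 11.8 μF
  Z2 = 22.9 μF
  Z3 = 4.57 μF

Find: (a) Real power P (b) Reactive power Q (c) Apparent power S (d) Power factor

Step 1 — Angular frequency: ω = 2π·f = 2π·39.5 = 248.2 rad/s.
Step 2 — Component impedances:
  Z1: Z = 1/(jωC) = -j/(ω·C) = 0 - j341.5 Ω
  Z2: Z = 1/(jωC) = -j/(ω·C) = 0 - j175.9 Ω
  Z3: Z = 1/(jωC) = -j/(ω·C) = 0 - j881.7 Ω
Step 3 — With open output, the series arm Z2 and the output shunt Z3 appear in series to ground: Z2 + Z3 = 0 - j1058 Ω.
Step 4 — Parallel with input shunt Z1: Z_in = Z1 || (Z2 + Z3) = 0 - j258.1 Ω = 258.1∠-90.0° Ω.
Step 5 — Source phasor: V = 110∠90.0° V = 0 + j110 V.
Step 6 — Current: I = V / Z = -0.4262 A = 0.4262∠180.0° A.
Step 7 — Complex power: S = V·I* = 0 - j46.88 VA.
Step 8 — Real power: P = Re(S) = 0 W.
Step 9 — Reactive power: Q = Im(S) = -46.88 VAR.
Step 10 — Apparent power: |S| = 46.88 VA.
Step 11 — Power factor: PF = P/|S| = 0 (leading).

(a) P = 0 W  (b) Q = -46.88 VAR  (c) S = 46.88 VA  (d) PF = 0 (leading)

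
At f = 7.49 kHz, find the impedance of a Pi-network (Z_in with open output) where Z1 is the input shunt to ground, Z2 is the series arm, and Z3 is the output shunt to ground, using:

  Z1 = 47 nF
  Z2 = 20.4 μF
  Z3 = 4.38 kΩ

Step 1 — Angular frequency: ω = 2π·f = 2π·7490 = 4.706e+04 rad/s.
Step 2 — Component impedances:
  Z1: Z = 1/(jωC) = -j/(ω·C) = 0 - j452.1 Ω
  Z2: Z = 1/(jωC) = -j/(ω·C) = 0 - j1.042 Ω
  Z3: Z = R = 4380 Ω
Step 3 — With open output, the series arm Z2 and the output shunt Z3 appear in series to ground: Z2 + Z3 = 4380 - j1.042 Ω.
Step 4 — Parallel with input shunt Z1: Z_in = Z1 || (Z2 + Z3) = 46.17 - j447.3 Ω = 449.7∠-84.1° Ω.

Z = 46.17 - j447.3 Ω = 449.7∠-84.1° Ω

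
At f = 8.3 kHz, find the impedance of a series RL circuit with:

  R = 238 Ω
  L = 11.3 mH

Step 1 — Angular frequency: ω = 2π·f = 2π·8300 = 5.215e+04 rad/s.
Step 2 — Component impedances:
  R: Z = R = 238 Ω
  L: Z = jωL = j·5.215e+04·0.0113 = 0 + j589.3 Ω
Step 3 — Series combination: Z_total = R + L = 238 + j589.3 Ω = 635.5∠68.0° Ω.

Z = 238 + j589.3 Ω = 635.5∠68.0° Ω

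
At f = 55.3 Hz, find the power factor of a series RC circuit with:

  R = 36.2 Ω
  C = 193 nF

Step 1 — Angular frequency: ω = 2π·f = 2π·55.3 = 347.5 rad/s.
Step 2 — Component impedances:
  R: Z = R = 36.2 Ω
  C: Z = 1/(jωC) = -j/(ω·C) = 0 - j1.491e+04 Ω
Step 3 — Series combination: Z_total = R + C = 36.2 - j1.491e+04 Ω = 1.491e+04∠-89.9° Ω.
Step 4 — Power factor: PF = cos(φ) = Re(Z)/|Z| = 36.2/1.491e+04 = 0.002428.
Step 5 — Type: Im(Z) = -1.491e+04 ⇒ leading (phase φ = -89.9°).

PF = 0.002428 (leading, φ = -89.9°)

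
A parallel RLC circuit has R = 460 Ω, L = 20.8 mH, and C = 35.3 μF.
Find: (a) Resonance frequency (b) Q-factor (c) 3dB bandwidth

Step 1 — Resonance: ω₀ = 1/√(LC) = 1/√(0.0208·3.53e-05) = 1167 rad/s.
Step 2 — f₀ = ω₀/(2π) = 185.7 Hz.
Step 3 — Parallel Q: Q = R/(ω₀L) = 460/(1167·0.0208) = 18.95.
Step 4 — Bandwidth: Δω = ω₀/Q = 61.58 rad/s; BW = Δω/(2π) = 9.801 Hz.

(a) f₀ = 185.7 Hz  (b) Q = 18.95  (c) BW = 9.801 Hz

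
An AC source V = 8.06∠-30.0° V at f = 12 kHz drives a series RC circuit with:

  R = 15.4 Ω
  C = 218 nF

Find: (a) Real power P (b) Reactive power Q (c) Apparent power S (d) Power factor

Step 1 — Angular frequency: ω = 2π·f = 2π·1.2e+04 = 7.54e+04 rad/s.
Step 2 — Component impedances:
  R: Z = R = 15.4 Ω
  C: Z = 1/(jωC) = -j/(ω·C) = 0 - j60.84 Ω
Step 3 — Series combination: Z_total = R + C = 15.4 - j60.84 Ω = 62.76∠-75.8° Ω.
Step 4 — Source phasor: V = 8.06∠-30.0° V = 6.98 - j4.03 V.
Step 5 — Current: I = V / Z = 0.08954 + j0.09207 A = 0.1284∠45.8° A.
Step 6 — Complex power: S = V·I* = 0.254 - j1.003 VA.
Step 7 — Real power: P = Re(S) = 0.254 W.
Step 8 — Reactive power: Q = Im(S) = -1.003 VAR.
Step 9 — Apparent power: |S| = 1.035 VA.
Step 10 — Power factor: PF = P/|S| = 0.2454 (leading).

(a) P = 0.254 W  (b) Q = -1.003 VAR  (c) S = 1.035 VA  (d) PF = 0.2454 (leading)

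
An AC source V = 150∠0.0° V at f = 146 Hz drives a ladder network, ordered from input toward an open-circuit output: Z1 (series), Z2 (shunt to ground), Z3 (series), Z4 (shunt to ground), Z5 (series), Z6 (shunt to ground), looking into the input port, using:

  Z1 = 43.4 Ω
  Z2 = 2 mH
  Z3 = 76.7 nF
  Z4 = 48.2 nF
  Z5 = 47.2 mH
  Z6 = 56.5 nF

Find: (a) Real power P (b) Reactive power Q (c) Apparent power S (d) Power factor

Step 1 — Angular frequency: ω = 2π·f = 2π·146 = 917.3 rad/s.
Step 2 — Component impedances:
  Z1: Z = R = 43.4 Ω
  Z2: Z = jωL = j·917.3·0.002 = 0 + j1.835 Ω
  Z3: Z = 1/(jωC) = -j/(ω·C) = 0 - j1.421e+04 Ω
  Z4: Z = 1/(jωC) = -j/(ω·C) = 0 - j2.262e+04 Ω
  Z5: Z = jωL = j·917.3·0.0472 = 0 + j43.3 Ω
  Z6: Z = 1/(jωC) = -j/(ω·C) = 0 - j1.929e+04 Ω
Step 3 — Ladder network (open output): work backward from the far end, alternating series and parallel combinations. Z_in = 43.4 + j1.835 Ω = 43.44∠2.4° Ω.
Step 4 — Source phasor: V = 150∠0.0° V = 150 V.
Step 5 — Current: I = V / Z = 3.45 - j0.1459 A = 3.453∠-2.4° A.
Step 6 — Complex power: S = V·I* = 517.5 + j21.88 VA.
Step 7 — Real power: P = Re(S) = 517.5 W.
Step 8 — Reactive power: Q = Im(S) = 21.88 VAR.
Step 9 — Apparent power: |S| = 518 VA.
Step 10 — Power factor: PF = P/|S| = 0.9991 (lagging).

(a) P = 517.5 W  (b) Q = 21.88 VAR  (c) S = 518 VA  (d) PF = 0.9991 (lagging)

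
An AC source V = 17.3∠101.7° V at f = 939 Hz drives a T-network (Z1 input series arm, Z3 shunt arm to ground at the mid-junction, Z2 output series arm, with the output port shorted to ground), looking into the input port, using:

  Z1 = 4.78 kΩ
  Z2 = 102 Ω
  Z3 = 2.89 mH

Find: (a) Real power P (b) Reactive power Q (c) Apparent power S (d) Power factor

Step 1 — Angular frequency: ω = 2π·f = 2π·939 = 5900 rad/s.
Step 2 — Component impedances:
  Z1: Z = R = 4780 Ω
  Z2: Z = R = 102 Ω
  Z3: Z = jωL = j·5900·0.00289 = 0 + j17.05 Ω
Step 3 — With the output port shorted to ground, the output series arm Z2 runs from the junction to ground; the shunt arm Z3 also runs from the junction to ground. They appear in parallel: Z3 || Z2 = 2.773 + j16.59 Ω.
Step 4 — Series with input arm Z1: Z_in = Z1 + (Z3 || Z2) = 4783 + j16.59 Ω = 4783∠0.2° Ω.
Step 5 — Source phasor: V = 17.3∠101.7° V = -3.508 + j16.94 V.
Step 6 — Current: I = V / Z = -0.0007212 + j0.003544 A = 0.003617∠101.5° A.
Step 7 — Complex power: S = V·I* = 0.06258 + j0.000217 VA.
Step 8 — Real power: P = Re(S) = 0.06258 W.
Step 9 — Reactive power: Q = Im(S) = 0.000217 VAR.
Step 10 — Apparent power: |S| = 0.06258 VA.
Step 11 — Power factor: PF = P/|S| = 1 (lagging).

(a) P = 0.06258 W  (b) Q = 0.000217 VAR  (c) S = 0.06258 VA  (d) PF = 1 (lagging)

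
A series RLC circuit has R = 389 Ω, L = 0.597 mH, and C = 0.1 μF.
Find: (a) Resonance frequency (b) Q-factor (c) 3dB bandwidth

Step 1 — Resonance condition Im(Z)=0 gives ω₀ = 1/√(LC).
Step 2 — ω₀ = 1/√(0.000597·1e-07) = 1.294e+05 rad/s.
Step 3 — f₀ = ω₀/(2π) = 2.06e+04 Hz.
Step 4 — Series Q: Q = ω₀L/R = 1.294e+05·0.000597/389 = 0.1986.
Step 5 — 3dB bandwidth: Δω = ω₀/Q = 6.516e+05 rad/s; BW = Δω/(2π) = 1.037e+05 Hz.

(a) f₀ = 2.06e+04 Hz  (b) Q = 0.1986  (c) BW = 1.037e+05 Hz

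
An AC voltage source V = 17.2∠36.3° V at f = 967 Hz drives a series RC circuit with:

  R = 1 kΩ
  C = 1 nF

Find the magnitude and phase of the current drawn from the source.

Step 1 — Angular frequency: ω = 2π·f = 2π·967 = 6076 rad/s.
Step 2 — Component impedances:
  R: Z = R = 1000 Ω
  C: Z = 1/(jωC) = -j/(ω·C) = 0 - j1.646e+05 Ω
Step 3 — Series combination: Z_total = R + C = 1000 - j1.646e+05 Ω = 1.646e+05∠-89.7° Ω.
Step 4 — Source phasor: V = 17.2∠36.3° V = 13.86 + j10.18 V.
Step 5 — Ohm's law: I = V / Z_total = (13.86 + j10.18) / (1000 - j1.646e+05) = -6.135e-05 + j8.46e-05 A.
Step 6 — Convert to polar: |I| = 0.0001045 A, ∠I = 126.0°.

I = 0.0001045∠126.0° A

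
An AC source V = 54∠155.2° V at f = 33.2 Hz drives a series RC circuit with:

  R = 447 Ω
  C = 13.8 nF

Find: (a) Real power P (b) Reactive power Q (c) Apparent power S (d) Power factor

Step 1 — Angular frequency: ω = 2π·f = 2π·33.2 = 208.6 rad/s.
Step 2 — Component impedances:
  R: Z = R = 447 Ω
  C: Z = 1/(jωC) = -j/(ω·C) = 0 - j3.474e+05 Ω
Step 3 — Series combination: Z_total = R + C = 447 - j3.474e+05 Ω = 3.474e+05∠-89.9° Ω.
Step 4 — Source phasor: V = 54∠155.2° V = -49.02 + j22.65 V.
Step 5 — Current: I = V / Z = -6.539e-05 - j0.000141 A = 0.0001554∠-114.9° A.
Step 6 — Complex power: S = V·I* = 1.08e-05 - j0.008394 VA.
Step 7 — Real power: P = Re(S) = 1.08e-05 W.
Step 8 — Reactive power: Q = Im(S) = -0.008394 VAR.
Step 9 — Apparent power: |S| = 0.008394 VA.
Step 10 — Power factor: PF = P/|S| = 0.001287 (leading).

(a) P = 1.08e-05 W  (b) Q = -0.008394 VAR  (c) S = 0.008394 VA  (d) PF = 0.001287 (leading)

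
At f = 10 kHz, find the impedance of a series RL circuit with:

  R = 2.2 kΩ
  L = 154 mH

Step 1 — Angular frequency: ω = 2π·f = 2π·1e+04 = 6.283e+04 rad/s.
Step 2 — Component impedances:
  R: Z = R = 2200 Ω
  L: Z = jωL = j·6.283e+04·0.154 = 0 + j9676 Ω
Step 3 — Series combination: Z_total = R + L = 2200 + j9676 Ω = 9923∠77.2° Ω.

Z = 2200 + j9676 Ω = 9923∠77.2° Ω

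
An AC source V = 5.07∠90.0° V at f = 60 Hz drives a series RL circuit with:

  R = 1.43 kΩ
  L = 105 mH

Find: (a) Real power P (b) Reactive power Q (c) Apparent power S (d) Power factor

Step 1 — Angular frequency: ω = 2π·f = 2π·60 = 377 rad/s.
Step 2 — Component impedances:
  R: Z = R = 1430 Ω
  L: Z = jωL = j·377·0.105 = 0 + j39.58 Ω
Step 3 — Series combination: Z_total = R + L = 1430 + j39.58 Ω = 1431∠1.6° Ω.
Step 4 — Source phasor: V = 5.07∠90.0° V = 0 + j5.07 V.
Step 5 — Current: I = V / Z = 9.807e-05 + j0.003543 A = 0.003544∠88.4° A.
Step 6 — Complex power: S = V·I* = 0.01796 + j0.0004972 VA.
Step 7 — Real power: P = Re(S) = 0.01796 W.
Step 8 — Reactive power: Q = Im(S) = 0.0004972 VAR.
Step 9 — Apparent power: |S| = 0.01797 VA.
Step 10 — Power factor: PF = P/|S| = 0.9996 (lagging).

(a) P = 0.01796 W  (b) Q = 0.0004972 VAR  (c) S = 0.01797 VA  (d) PF = 0.9996 (lagging)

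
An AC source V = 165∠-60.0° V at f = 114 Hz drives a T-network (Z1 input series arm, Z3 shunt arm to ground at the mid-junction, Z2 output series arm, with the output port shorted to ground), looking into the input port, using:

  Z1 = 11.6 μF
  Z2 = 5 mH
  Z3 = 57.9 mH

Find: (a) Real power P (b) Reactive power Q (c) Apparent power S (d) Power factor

Step 1 — Angular frequency: ω = 2π·f = 2π·114 = 716.3 rad/s.
Step 2 — Component impedances:
  Z1: Z = 1/(jωC) = -j/(ω·C) = 0 - j120.4 Ω
  Z2: Z = jωL = j·716.3·0.005 = 0 + j3.581 Ω
  Z3: Z = jωL = j·716.3·0.0579 = 0 + j41.47 Ω
Step 3 — With the output port shorted to ground, the output series arm Z2 runs from the junction to ground; the shunt arm Z3 also runs from the junction to ground. They appear in parallel: Z3 || Z2 = 0 + j3.297 Ω.
Step 4 — Series with input arm Z1: Z_in = Z1 + (Z3 || Z2) = 0 - j117.1 Ω = 117.1∠-90.0° Ω.
Step 5 — Source phasor: V = 165∠-60.0° V = 82.5 - j142.9 V.
Step 6 — Current: I = V / Z = 1.221 + j0.7048 A = 1.41∠30.0° A.
Step 7 — Complex power: S = V·I* = 0 - j232.6 VA.
Step 8 — Real power: P = Re(S) = 0 W.
Step 9 — Reactive power: Q = Im(S) = -232.6 VAR.
Step 10 — Apparent power: |S| = 232.6 VA.
Step 11 — Power factor: PF = P/|S| = 0 (leading).

(a) P = 0 W  (b) Q = -232.6 VAR  (c) S = 232.6 VA  (d) PF = 0 (leading)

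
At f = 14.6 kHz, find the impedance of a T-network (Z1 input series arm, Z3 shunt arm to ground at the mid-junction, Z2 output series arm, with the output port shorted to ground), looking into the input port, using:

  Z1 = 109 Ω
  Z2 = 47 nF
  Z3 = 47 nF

Step 1 — Angular frequency: ω = 2π·f = 2π·1.46e+04 = 9.173e+04 rad/s.
Step 2 — Component impedances:
  Z1: Z = R = 109 Ω
  Z2: Z = 1/(jωC) = -j/(ω·C) = 0 - j231.9 Ω
  Z3: Z = 1/(jωC) = -j/(ω·C) = 0 - j231.9 Ω
Step 3 — With the output port shorted to ground, the output series arm Z2 runs from the junction to ground; the shunt arm Z3 also runs from the junction to ground. They appear in parallel: Z3 || Z2 = 0 - j116 Ω.
Step 4 — Series with input arm Z1: Z_in = Z1 + (Z3 || Z2) = 109 - j116 Ω = 159.2∠-46.8° Ω.

Z = 109 - j116 Ω = 159.2∠-46.8° Ω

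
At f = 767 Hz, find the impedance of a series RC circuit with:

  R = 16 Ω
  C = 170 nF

Step 1 — Angular frequency: ω = 2π·f = 2π·767 = 4819 rad/s.
Step 2 — Component impedances:
  R: Z = R = 16 Ω
  C: Z = 1/(jωC) = -j/(ω·C) = 0 - j1221 Ω
Step 3 — Series combination: Z_total = R + C = 16 - j1221 Ω = 1221∠-89.2° Ω.

Z = 16 - j1221 Ω = 1221∠-89.2° Ω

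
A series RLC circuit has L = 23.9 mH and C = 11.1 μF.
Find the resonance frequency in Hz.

Step 1 — Resonance condition Im(Z)=0 gives ω₀ = 1/√(LC).
Step 2 — ω₀ = 1/√(0.0239·1.11e-05) = 1942 rad/s.
Step 3 — f₀ = ω₀/(2π) = 309 Hz.

f₀ = 309 Hz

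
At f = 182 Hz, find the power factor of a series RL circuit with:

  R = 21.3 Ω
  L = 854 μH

Step 1 — Angular frequency: ω = 2π·f = 2π·182 = 1144 rad/s.
Step 2 — Component impedances:
  R: Z = R = 21.3 Ω
  L: Z = jωL = j·1144·0.000854 = 0 + j0.9766 Ω
Step 3 — Series combination: Z_total = R + L = 21.3 + j0.9766 Ω = 21.32∠2.6° Ω.
Step 4 — Power factor: PF = cos(φ) = Re(Z)/|Z| = 21.3/21.322 = 0.999.
Step 5 — Type: Im(Z) = 0.9766 ⇒ lagging (phase φ = 2.6°).

PF = 0.999 (lagging, φ = 2.6°)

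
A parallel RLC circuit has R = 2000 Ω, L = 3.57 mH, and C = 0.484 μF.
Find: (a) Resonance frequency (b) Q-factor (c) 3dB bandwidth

Step 1 — Resonance: ω₀ = 1/√(LC) = 1/√(0.00357·4.84e-07) = 2.406e+04 rad/s.
Step 2 — f₀ = ω₀/(2π) = 3829 Hz.
Step 3 — Parallel Q: Q = R/(ω₀L) = 2000/(2.406e+04·0.00357) = 23.29.
Step 4 — Bandwidth: Δω = ω₀/Q = 1033 rad/s; BW = Δω/(2π) = 164.4 Hz.

(a) f₀ = 3829 Hz  (b) Q = 23.29  (c) BW = 164.4 Hz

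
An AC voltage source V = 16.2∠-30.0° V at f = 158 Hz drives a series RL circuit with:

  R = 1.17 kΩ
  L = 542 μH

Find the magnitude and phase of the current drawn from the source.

Step 1 — Angular frequency: ω = 2π·f = 2π·158 = 992.7 rad/s.
Step 2 — Component impedances:
  R: Z = R = 1170 Ω
  L: Z = jωL = j·992.7·0.000542 = 0 + j0.5381 Ω
Step 3 — Series combination: Z_total = R + L = 1170 + j0.5381 Ω = 1170∠0.0° Ω.
Step 4 — Source phasor: V = 16.2∠-30.0° V = 14.03 - j8.1 V.
Step 5 — Ohm's law: I = V / Z_total = (14.03 - j8.1) / (1170 + j0.5381) = 0.01199 - j0.006929 A.
Step 6 — Convert to polar: |I| = 0.01385 A, ∠I = -30.0°.

I = 0.01385∠-30.0° A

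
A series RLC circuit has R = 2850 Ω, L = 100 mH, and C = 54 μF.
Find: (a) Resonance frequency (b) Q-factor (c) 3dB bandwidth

Step 1 — Resonance: ω₀ = 1/√(LC) = 1/√(0.1·5.4e-05) = 430.3 rad/s.
Step 2 — f₀ = ω₀/(2π) = 68.49 Hz.
Step 3 — Series Q: Q = ω₀L/R = 430.3·0.1/2850 = 0.0151.
Step 4 — Bandwidth: Δω = ω₀/Q = 2.85e+04 rad/s; BW = Δω/(2π) = 4536 Hz.

(a) f₀ = 68.49 Hz  (b) Q = 0.0151  (c) BW = 4536 Hz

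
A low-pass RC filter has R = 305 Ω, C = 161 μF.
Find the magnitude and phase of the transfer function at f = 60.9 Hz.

Step 1 — Angular frequency: ω = 2π·60.9 = 382.6 rad/s.
Step 2 — Transfer function: H(jω) = 1/(1 + jωRC).
Step 3 — Denominator: 1 + jωRC = 1 + j·382.6·305·0.000161 = 1 + j18.79.
Step 4 — H = 0.002824 - j0.05307.
Step 5 — Magnitude: |H| = 0.05315 (-25.5 dB); phase: φ = -87.0°.

|H| = 0.05315 (-25.5 dB), φ = -87.0°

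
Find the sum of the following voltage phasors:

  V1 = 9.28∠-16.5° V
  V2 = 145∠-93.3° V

Step 1 — Convert each phasor to rectangular form:
  V1 = 9.28·(cos(-16.5°) + j·sin(-16.5°)) = 8.898 - j2.636 V
  V2 = 145·(cos(-93.3°) + j·sin(-93.3°)) = -8.347 - j144.8 V
Step 2 — Sum components: V_total = 0.5511 - j147.4 V.
Step 3 — Convert to polar: |V_total| = 147.4 V, ∠V_total = -89.8°.

V_total = 147.4∠-89.8° V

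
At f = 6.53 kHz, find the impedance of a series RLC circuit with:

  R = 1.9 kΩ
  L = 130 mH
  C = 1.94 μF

Step 1 — Angular frequency: ω = 2π·f = 2π·6530 = 4.103e+04 rad/s.
Step 2 — Component impedances:
  R: Z = R = 1900 Ω
  L: Z = jωL = j·4.103e+04·0.13 = 0 + j5334 Ω
  C: Z = 1/(jωC) = -j/(ω·C) = 0 - j12.56 Ω
Step 3 — Series combination: Z_total = R + L + C = 1900 + j5321 Ω = 5650∠70.4° Ω.

Z = 1900 + j5321 Ω = 5650∠70.4° Ω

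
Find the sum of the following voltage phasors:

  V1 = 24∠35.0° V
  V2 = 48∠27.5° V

Step 1 — Convert each phasor to rectangular form:
  V1 = 24·(cos(35.0°) + j·sin(35.0°)) = 19.66 + j13.77 V
  V2 = 48·(cos(27.5°) + j·sin(27.5°)) = 42.58 + j22.16 V
Step 2 — Sum components: V_total = 62.24 + j35.93 V.
Step 3 — Convert to polar: |V_total| = 71.86 V, ∠V_total = 30.0°.

V_total = 71.86∠30.0° V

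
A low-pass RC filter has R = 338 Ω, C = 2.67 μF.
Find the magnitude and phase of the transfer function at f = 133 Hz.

Step 1 — Angular frequency: ω = 2π·133 = 835.7 rad/s.
Step 2 — Transfer function: H(jω) = 1/(1 + jωRC).
Step 3 — Denominator: 1 + jωRC = 1 + j·835.7·338·2.67e-06 = 1 + j0.7542.
Step 4 — H = 0.6375 - j0.4807.
Step 5 — Magnitude: |H| = 0.7984 (-2.0 dB); phase: φ = -37.0°.

|H| = 0.7984 (-2.0 dB), φ = -37.0°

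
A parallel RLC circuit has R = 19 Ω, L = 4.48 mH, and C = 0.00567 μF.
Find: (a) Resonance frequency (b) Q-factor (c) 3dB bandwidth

Step 1 — Resonance: ω₀ = 1/√(LC) = 1/√(0.00448·5.67e-09) = 1.984e+05 rad/s.
Step 2 — f₀ = ω₀/(2π) = 3.158e+04 Hz.
Step 3 — Parallel Q: Q = R/(ω₀L) = 19/(1.984e+05·0.00448) = 0.02138.
Step 4 — Bandwidth: Δω = ω₀/Q = 9.282e+06 rad/s; BW = Δω/(2π) = 1.477e+06 Hz.

(a) f₀ = 3.158e+04 Hz  (b) Q = 0.02138  (c) BW = 1.477e+06 Hz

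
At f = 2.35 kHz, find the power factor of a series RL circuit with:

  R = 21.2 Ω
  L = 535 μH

Step 1 — Angular frequency: ω = 2π·f = 2π·2350 = 1.477e+04 rad/s.
Step 2 — Component impedances:
  R: Z = R = 21.2 Ω
  L: Z = jωL = j·1.477e+04·0.000535 = 0 + j7.9 Ω
Step 3 — Series combination: Z_total = R + L = 21.2 + j7.9 Ω = 22.62∠20.4° Ω.
Step 4 — Power factor: PF = cos(φ) = Re(Z)/|Z| = 21.2/22.624 = 0.9371.
Step 5 — Type: Im(Z) = 7.9 ⇒ lagging (phase φ = 20.4°).

PF = 0.9371 (lagging, φ = 20.4°)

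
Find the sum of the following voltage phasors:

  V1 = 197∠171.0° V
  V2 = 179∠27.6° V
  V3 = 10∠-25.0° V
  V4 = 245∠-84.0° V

Step 1 — Convert each phasor to rectangular form:
  V1 = 197·(cos(171.0°) + j·sin(171.0°)) = -194.6 + j30.82 V
  V2 = 179·(cos(27.6°) + j·sin(27.6°)) = 158.6 + j82.93 V
  V3 = 10·(cos(-25.0°) + j·sin(-25.0°)) = 9.063 - j4.226 V
  V4 = 245·(cos(-84.0°) + j·sin(-84.0°)) = 25.61 - j243.7 V
Step 2 — Sum components: V_total = -1.272 - j134.1 V.
Step 3 — Convert to polar: |V_total| = 134.1 V, ∠V_total = -90.5°.

V_total = 134.1∠-90.5° V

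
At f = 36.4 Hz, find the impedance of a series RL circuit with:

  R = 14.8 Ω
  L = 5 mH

Step 1 — Angular frequency: ω = 2π·f = 2π·36.4 = 228.7 rad/s.
Step 2 — Component impedances:
  R: Z = R = 14.8 Ω
  L: Z = jωL = j·228.7·0.005 = 0 + j1.144 Ω
Step 3 — Series combination: Z_total = R + L = 14.8 + j1.144 Ω = 14.84∠4.4° Ω.

Z = 14.8 + j1.144 Ω = 14.84∠4.4° Ω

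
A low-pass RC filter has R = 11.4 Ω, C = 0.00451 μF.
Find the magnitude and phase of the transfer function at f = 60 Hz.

Step 1 — Angular frequency: ω = 2π·60 = 377 rad/s.
Step 2 — Transfer function: H(jω) = 1/(1 + jωRC).
Step 3 — Denominator: 1 + jωRC = 1 + j·377·11.4·4.51e-09 = 1 + j1.938e-05.
Step 4 — H = 1 - j1.938e-05.
Step 5 — Magnitude: |H| = 1 (-0.0 dB); phase: φ = -0.0°.

|H| = 1 (-0.0 dB), φ = -0.0°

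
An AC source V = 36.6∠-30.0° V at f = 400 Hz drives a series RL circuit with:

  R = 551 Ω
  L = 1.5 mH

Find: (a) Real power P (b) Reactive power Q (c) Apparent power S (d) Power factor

Step 1 — Angular frequency: ω = 2π·f = 2π·400 = 2513 rad/s.
Step 2 — Component impedances:
  R: Z = R = 551 Ω
  L: Z = jωL = j·2513·0.0015 = 0 + j3.77 Ω
Step 3 — Series combination: Z_total = R + L = 551 + j3.77 Ω = 551∠0.4° Ω.
Step 4 — Source phasor: V = 36.6∠-30.0° V = 31.7 - j18.3 V.
Step 5 — Current: I = V / Z = 0.0573 - j0.0336 A = 0.06642∠-30.4° A.
Step 6 — Complex power: S = V·I* = 2.431 + j0.01663 VA.
Step 7 — Real power: P = Re(S) = 2.431 W.
Step 8 — Reactive power: Q = Im(S) = 0.01663 VAR.
Step 9 — Apparent power: |S| = 2.431 VA.
Step 10 — Power factor: PF = P/|S| = 1 (lagging).

(a) P = 2.431 W  (b) Q = 0.01663 VAR  (c) S = 2.431 VA  (d) PF = 1 (lagging)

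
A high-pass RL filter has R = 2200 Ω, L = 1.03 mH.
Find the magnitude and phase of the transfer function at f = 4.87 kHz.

Step 1 — Angular frequency: ω = 2π·4870 = 3.06e+04 rad/s.
Step 2 — Transfer function: H(jω) = jωL/(R + jωL).
Step 3 — Numerator jωL = j·31.52; denominator R + jωL = 2200 + j31.52.
Step 4 — H = 0.0002052 + j0.01432.
Step 5 — Magnitude: |H| = 0.01432 (-36.9 dB); phase: φ = 89.2°.

|H| = 0.01432 (-36.9 dB), φ = 89.2°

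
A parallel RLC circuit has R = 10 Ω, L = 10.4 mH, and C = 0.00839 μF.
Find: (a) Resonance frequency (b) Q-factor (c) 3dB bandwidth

Step 1 — Resonance: ω₀ = 1/√(LC) = 1/√(0.0104·8.39e-09) = 1.071e+05 rad/s.
Step 2 — f₀ = ω₀/(2π) = 1.704e+04 Hz.
Step 3 — Parallel Q: Q = R/(ω₀L) = 10/(1.071e+05·0.0104) = 0.008982.
Step 4 — Bandwidth: Δω = ω₀/Q = 1.192e+07 rad/s; BW = Δω/(2π) = 1.897e+06 Hz.

(a) f₀ = 1.704e+04 Hz  (b) Q = 0.008982  (c) BW = 1.897e+06 Hz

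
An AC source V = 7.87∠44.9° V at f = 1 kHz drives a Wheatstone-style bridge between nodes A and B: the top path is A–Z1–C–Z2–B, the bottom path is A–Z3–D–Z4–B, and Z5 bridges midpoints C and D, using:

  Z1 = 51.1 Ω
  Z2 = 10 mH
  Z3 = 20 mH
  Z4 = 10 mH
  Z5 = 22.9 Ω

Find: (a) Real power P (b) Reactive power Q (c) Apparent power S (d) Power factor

Step 1 — Angular frequency: ω = 2π·f = 2π·1000 = 6283 rad/s.
Step 2 — Component impedances:
  Z1: Z = R = 51.1 Ω
  Z2: Z = jωL = j·6283·0.01 = 0 + j62.83 Ω
  Z3: Z = jωL = j·6283·0.02 = 0 + j125.7 Ω
  Z4: Z = jωL = j·6283·0.01 = 0 + j62.83 Ω
  Z5: Z = R = 22.9 Ω
Step 3 — Bridge requires nodal analysis (the Z5 bridge couples midpoints C and D, so the two paths cannot be reduced to a simple series/parallel combination). Setting node B to ground and injecting 1 A at node A, the 3-node admittance system at A, C, D solves to V_A = Z_AB = 42.42 + j54.17 Ω = 68.81∠51.9° Ω.
Step 4 — Source phasor: V = 7.87∠44.9° V = 5.575 + j5.555 V.
Step 5 — Current: I = V / Z = 0.1135 - j0.01401 A = 0.1144∠-7.0° A.
Step 6 — Complex power: S = V·I* = 0.555 + j0.7087 VA.
Step 7 — Real power: P = Re(S) = 0.555 W.
Step 8 — Reactive power: Q = Im(S) = 0.7087 VAR.
Step 9 — Apparent power: |S| = 0.9002 VA.
Step 10 — Power factor: PF = P/|S| = 0.6165 (lagging).

(a) P = 0.555 W  (b) Q = 0.7087 VAR  (c) S = 0.9002 VA  (d) PF = 0.6165 (lagging)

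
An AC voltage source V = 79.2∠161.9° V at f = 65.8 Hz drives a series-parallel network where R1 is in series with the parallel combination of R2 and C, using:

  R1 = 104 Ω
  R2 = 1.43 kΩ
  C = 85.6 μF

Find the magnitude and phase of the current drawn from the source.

Step 1 — Angular frequency: ω = 2π·f = 2π·65.8 = 413.4 rad/s.
Step 2 — Component impedances:
  R1: Z = R = 104 Ω
  R2: Z = R = 1430 Ω
  C: Z = 1/(jωC) = -j/(ω·C) = 0 - j28.26 Ω
Step 3 — Parallel branch: R2 || C = 1/(1/R2 + 1/C) = 0.5581 - j28.25 Ω.
Step 4 — Series with R1: Z_total = R1 + (R2 || C) = 104.6 - j28.25 Ω = 108.3∠-15.1° Ω.
Step 5 — Source phasor: V = 79.2∠161.9° V = -75.28 + j24.61 V.
Step 6 — Ohm's law: I = V / Z_total = (-75.28 + j24.61) / (104.6 - j28.25) = -0.7303 + j0.03805 A.
Step 7 — Convert to polar: |I| = 0.7313 A, ∠I = 177.0°.

I = 0.7313∠177.0° A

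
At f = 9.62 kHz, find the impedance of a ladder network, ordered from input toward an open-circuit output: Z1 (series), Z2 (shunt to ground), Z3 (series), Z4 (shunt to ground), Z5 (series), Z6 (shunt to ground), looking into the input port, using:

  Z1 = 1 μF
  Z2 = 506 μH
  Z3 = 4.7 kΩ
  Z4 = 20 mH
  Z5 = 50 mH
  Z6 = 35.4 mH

Step 1 — Angular frequency: ω = 2π·f = 2π·9620 = 6.044e+04 rad/s.
Step 2 — Component impedances:
  Z1: Z = 1/(jωC) = -j/(ω·C) = 0 - j16.54 Ω
  Z2: Z = jωL = j·6.044e+04·0.000506 = 0 + j30.58 Ω
  Z3: Z = R = 4700 Ω
  Z4: Z = jωL = j·6.044e+04·0.02 = 0 + j1209 Ω
  Z5: Z = jωL = j·6.044e+04·0.05 = 0 + j3022 Ω
  Z6: Z = jωL = j·6.044e+04·0.0354 = 0 + j2140 Ω
Step 3 — Ladder network (open output): work backward from the far end, alternating series and parallel combinations. Z_in = 0.1902 + j14 Ω = 14∠89.2° Ω.

Z = 0.1902 + j14 Ω = 14∠89.2° Ω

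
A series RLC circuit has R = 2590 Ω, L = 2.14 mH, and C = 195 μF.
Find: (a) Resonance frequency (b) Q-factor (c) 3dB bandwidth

Step 1 — Resonance condition Im(Z)=0 gives ω₀ = 1/√(LC).
Step 2 — ω₀ = 1/√(0.00214·0.000195) = 1548 rad/s.
Step 3 — f₀ = ω₀/(2π) = 246.4 Hz.
Step 4 — Series Q: Q = ω₀L/R = 1548·0.00214/2590 = 0.001279.
Step 5 — 3dB bandwidth: Δω = ω₀/Q = 1.21e+06 rad/s; BW = Δω/(2π) = 1.926e+05 Hz.

(a) f₀ = 246.4 Hz  (b) Q = 0.001279  (c) BW = 1.926e+05 Hz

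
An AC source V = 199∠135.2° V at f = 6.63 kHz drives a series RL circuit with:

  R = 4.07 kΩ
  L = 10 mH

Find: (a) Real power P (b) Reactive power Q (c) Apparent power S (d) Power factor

Step 1 — Angular frequency: ω = 2π·f = 2π·6630 = 4.166e+04 rad/s.
Step 2 — Component impedances:
  R: Z = R = 4070 Ω
  L: Z = jωL = j·4.166e+04·0.01 = 0 + j416.6 Ω
Step 3 — Series combination: Z_total = R + L = 4070 + j416.6 Ω = 4091∠5.8° Ω.
Step 4 — Source phasor: V = 199∠135.2° V = -141.2 + j140.2 V.
Step 5 — Current: I = V / Z = -0.03084 + j0.03761 A = 0.04864∠129.4° A.
Step 6 — Complex power: S = V·I* = 9.629 + j0.9856 VA.
Step 7 — Real power: P = Re(S) = 9.629 W.
Step 8 — Reactive power: Q = Im(S) = 0.9856 VAR.
Step 9 — Apparent power: |S| = 9.679 VA.
Step 10 — Power factor: PF = P/|S| = 0.9948 (lagging).

(a) P = 9.629 W  (b) Q = 0.9856 VAR  (c) S = 9.679 VA  (d) PF = 0.9948 (lagging)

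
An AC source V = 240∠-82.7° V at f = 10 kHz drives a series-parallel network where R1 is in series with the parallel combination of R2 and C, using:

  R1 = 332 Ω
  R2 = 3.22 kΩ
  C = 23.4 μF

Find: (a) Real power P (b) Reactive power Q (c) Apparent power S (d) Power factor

Step 1 — Angular frequency: ω = 2π·f = 2π·1e+04 = 6.283e+04 rad/s.
Step 2 — Component impedances:
  R1: Z = R = 332 Ω
  R2: Z = R = 3220 Ω
  C: Z = 1/(jωC) = -j/(ω·C) = 0 - j0.6801 Ω
Step 3 — Parallel branch: R2 || C = 1/(1/R2 + 1/C) = 0.0001437 - j0.6801 Ω.
Step 4 — Series with R1: Z_total = R1 + (R2 || C) = 332 - j0.6801 Ω = 332∠-0.1° Ω.
Step 5 — Source phasor: V = 240∠-82.7° V = 30.5 - j238.1 V.
Step 6 — Current: I = V / Z = 0.09332 - j0.7168 A = 0.7229∠-82.6° A.
Step 7 — Complex power: S = V·I* = 173.5 - j0.3554 VA.
Step 8 — Real power: P = Re(S) = 173.5 W.
Step 9 — Reactive power: Q = Im(S) = -0.3554 VAR.
Step 10 — Apparent power: |S| = 173.5 VA.
Step 11 — Power factor: PF = P/|S| = 1 (leading).

(a) P = 173.5 W  (b) Q = -0.3554 VAR  (c) S = 173.5 VA  (d) PF = 1 (leading)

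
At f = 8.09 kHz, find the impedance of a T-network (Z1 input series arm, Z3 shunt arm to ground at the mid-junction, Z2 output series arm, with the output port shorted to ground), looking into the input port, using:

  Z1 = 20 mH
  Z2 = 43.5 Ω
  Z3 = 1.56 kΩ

Step 1 — Angular frequency: ω = 2π·f = 2π·8090 = 5.083e+04 rad/s.
Step 2 — Component impedances:
  Z1: Z = jωL = j·5.083e+04·0.02 = 0 + j1017 Ω
  Z2: Z = R = 43.5 Ω
  Z3: Z = R = 1560 Ω
Step 3 — With the output port shorted to ground, the output series arm Z2 runs from the junction to ground; the shunt arm Z3 also runs from the junction to ground. They appear in parallel: Z3 || Z2 = 42.32 Ω.
Step 4 — Series with input arm Z1: Z_in = Z1 + (Z3 || Z2) = 42.32 + j1017 Ω = 1017∠87.6° Ω.

Z = 42.32 + j1017 Ω = 1017∠87.6° Ω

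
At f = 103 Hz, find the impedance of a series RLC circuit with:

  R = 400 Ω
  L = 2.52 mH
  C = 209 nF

Step 1 — Angular frequency: ω = 2π·f = 2π·103 = 647.2 rad/s.
Step 2 — Component impedances:
  R: Z = R = 400 Ω
  L: Z = jωL = j·647.2·0.00252 = 0 + j1.631 Ω
  C: Z = 1/(jωC) = -j/(ω·C) = 0 - j7393 Ω
Step 3 — Series combination: Z_total = R + L + C = 400 - j7392 Ω = 7402∠-86.9° Ω.

Z = 400 - j7392 Ω = 7402∠-86.9° Ω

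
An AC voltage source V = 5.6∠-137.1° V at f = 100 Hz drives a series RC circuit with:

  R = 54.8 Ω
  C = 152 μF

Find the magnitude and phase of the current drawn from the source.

Step 1 — Angular frequency: ω = 2π·f = 2π·100 = 628.3 rad/s.
Step 2 — Component impedances:
  R: Z = R = 54.8 Ω
  C: Z = 1/(jωC) = -j/(ω·C) = 0 - j10.47 Ω
Step 3 — Series combination: Z_total = R + C = 54.8 - j10.47 Ω = 55.79∠-10.8° Ω.
Step 4 — Source phasor: V = 5.6∠-137.1° V = -4.102 - j3.812 V.
Step 5 — Ohm's law: I = V / Z_total = (-4.102 - j3.812) / (54.8 - j10.47) = -0.0594 - j0.08091 A.
Step 6 — Convert to polar: |I| = 0.1004 A, ∠I = -126.3°.

I = 0.1004∠-126.3° A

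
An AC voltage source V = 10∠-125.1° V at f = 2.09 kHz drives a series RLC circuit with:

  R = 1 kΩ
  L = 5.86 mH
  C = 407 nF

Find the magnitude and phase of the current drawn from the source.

Step 1 — Angular frequency: ω = 2π·f = 2π·2090 = 1.313e+04 rad/s.
Step 2 — Component impedances:
  R: Z = R = 1000 Ω
  L: Z = jωL = j·1.313e+04·0.00586 = 0 + j76.95 Ω
  C: Z = 1/(jωC) = -j/(ω·C) = 0 - j187.1 Ω
Step 3 — Series combination: Z_total = R + L + C = 1000 - j110.1 Ω = 1006∠-6.3° Ω.
Step 4 — Source phasor: V = 10∠-125.1° V = -5.75 - j8.181 V.
Step 5 — Ohm's law: I = V / Z_total = (-5.75 - j8.181) / (1000 - j110.1) = -0.004791 - j0.008709 A.
Step 6 — Convert to polar: |I| = 0.00994 A, ∠I = -118.8°.

I = 0.00994∠-118.8° A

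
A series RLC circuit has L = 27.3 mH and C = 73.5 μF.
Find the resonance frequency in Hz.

Step 1 — Resonance condition Im(Z)=0 gives ω₀ = 1/√(LC).
Step 2 — ω₀ = 1/√(0.0273·7.35e-05) = 706 rad/s.
Step 3 — f₀ = ω₀/(2π) = 112.4 Hz.

f₀ = 112.4 Hz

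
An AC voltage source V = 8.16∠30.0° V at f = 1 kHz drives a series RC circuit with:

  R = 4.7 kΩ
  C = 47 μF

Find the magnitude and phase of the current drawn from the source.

Step 1 — Angular frequency: ω = 2π·f = 2π·1000 = 6283 rad/s.
Step 2 — Component impedances:
  R: Z = R = 4700 Ω
  C: Z = 1/(jωC) = -j/(ω·C) = 0 - j3.386 Ω
Step 3 — Series combination: Z_total = R + C = 4700 - j3.386 Ω = 4700∠-0.0° Ω.
Step 4 — Source phasor: V = 8.16∠30.0° V = 7.067 + j4.08 V.
Step 5 — Ohm's law: I = V / Z_total = (7.067 + j4.08) / (4700 - j3.386) = 0.001503 + j0.0008692 A.
Step 6 — Convert to polar: |I| = 0.001736 A, ∠I = 30.0°.

I = 0.001736∠30.0° A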